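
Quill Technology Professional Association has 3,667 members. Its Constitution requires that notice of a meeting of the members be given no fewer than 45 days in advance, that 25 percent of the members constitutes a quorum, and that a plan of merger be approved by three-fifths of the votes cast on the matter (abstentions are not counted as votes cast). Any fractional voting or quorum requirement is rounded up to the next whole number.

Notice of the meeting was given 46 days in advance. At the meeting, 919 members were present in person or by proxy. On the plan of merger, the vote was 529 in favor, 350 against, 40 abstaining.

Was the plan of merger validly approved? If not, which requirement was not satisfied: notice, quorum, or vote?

Notice: 46 days given; 45 required. Satisfied.
Quorum: 25% of 3,667 = 916.75, rounded up to 917; 919 present. Satisfied.
Vote: requires three-fifths of the votes cast (919 − 40 abstaining = 879); 3/5 of 879 = 527.40, rounded up to 528, so 528 needed; 529 in favor. Satisfied.

Valid — all requirements satisfied.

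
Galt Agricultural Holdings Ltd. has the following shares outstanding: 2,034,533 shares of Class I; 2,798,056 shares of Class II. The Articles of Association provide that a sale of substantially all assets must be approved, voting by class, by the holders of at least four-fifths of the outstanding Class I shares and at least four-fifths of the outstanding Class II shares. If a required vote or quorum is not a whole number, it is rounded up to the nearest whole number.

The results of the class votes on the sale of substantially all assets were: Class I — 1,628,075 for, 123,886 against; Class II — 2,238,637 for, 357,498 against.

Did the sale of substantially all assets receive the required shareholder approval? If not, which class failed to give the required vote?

Approved — every class gave the required vote.

Class I: 4/5 of 2034533 = 1627626.40, rounded up to 1627627; 1,627,627 required, 1,628,075 in favor — approved.
Class II: 4/5 of 2798056 = 2238444.80, rounded up to 2238445; 2,238,445 required, 2,238,637 in favor — approved.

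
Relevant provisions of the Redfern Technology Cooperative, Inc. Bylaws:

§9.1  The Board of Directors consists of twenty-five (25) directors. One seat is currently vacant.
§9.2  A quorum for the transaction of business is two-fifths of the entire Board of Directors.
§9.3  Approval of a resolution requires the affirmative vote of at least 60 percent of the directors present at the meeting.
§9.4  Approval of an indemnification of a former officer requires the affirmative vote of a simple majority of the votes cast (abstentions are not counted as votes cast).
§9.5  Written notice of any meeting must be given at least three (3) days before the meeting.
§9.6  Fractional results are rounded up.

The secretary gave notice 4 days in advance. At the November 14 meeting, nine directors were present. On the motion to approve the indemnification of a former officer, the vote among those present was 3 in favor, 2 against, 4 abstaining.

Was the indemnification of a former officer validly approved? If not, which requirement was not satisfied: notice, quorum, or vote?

Invalid — quorum requirement not satisfied.

Notice: 4 days given; 3 required (4 ≥ 3). Satisfied.
Quorum: 9 present; quorum is 10. Not satisfied.
Vote: the indemnification of a former officer requires a majority of the votes cast (9 present − 4 abstaining = 5). A majority of 5 is 3, so 3 affirmative votes are needed; 3 voted in favor. Satisfied. (Moot — without a quorum no business can be validly transacted.)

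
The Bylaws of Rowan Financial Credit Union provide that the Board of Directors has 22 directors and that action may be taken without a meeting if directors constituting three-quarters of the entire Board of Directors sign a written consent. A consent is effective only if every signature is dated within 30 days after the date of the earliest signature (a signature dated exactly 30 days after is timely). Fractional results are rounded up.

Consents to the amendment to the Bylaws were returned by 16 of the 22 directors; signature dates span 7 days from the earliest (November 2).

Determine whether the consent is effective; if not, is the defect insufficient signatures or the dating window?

Not effective — insufficient signatures.

Signatures required: three-quarters of 22 — 3/4 of 22 = 16.50, rounded up to 17, so 17 needed; 16 signed. Insufficient.
Dating window: the latest signature is 7 days after the earliest; the limit is 30 days. Within the window.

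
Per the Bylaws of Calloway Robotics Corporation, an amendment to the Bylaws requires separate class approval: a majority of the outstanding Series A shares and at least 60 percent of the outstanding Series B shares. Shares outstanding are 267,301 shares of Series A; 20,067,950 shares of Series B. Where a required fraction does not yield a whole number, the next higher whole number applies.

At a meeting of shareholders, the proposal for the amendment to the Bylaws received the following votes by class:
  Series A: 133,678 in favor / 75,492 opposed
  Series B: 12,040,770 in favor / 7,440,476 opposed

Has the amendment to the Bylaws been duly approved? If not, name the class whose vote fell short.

Approved — every class gave the required vote.

Series A: a majority of 267301 is 133651; 133,651 required, 133,678 in favor — approved.
Series B: 3/5 of 20067950 = 12040770; 12,040,770 required, 12,040,770 in favor — approved.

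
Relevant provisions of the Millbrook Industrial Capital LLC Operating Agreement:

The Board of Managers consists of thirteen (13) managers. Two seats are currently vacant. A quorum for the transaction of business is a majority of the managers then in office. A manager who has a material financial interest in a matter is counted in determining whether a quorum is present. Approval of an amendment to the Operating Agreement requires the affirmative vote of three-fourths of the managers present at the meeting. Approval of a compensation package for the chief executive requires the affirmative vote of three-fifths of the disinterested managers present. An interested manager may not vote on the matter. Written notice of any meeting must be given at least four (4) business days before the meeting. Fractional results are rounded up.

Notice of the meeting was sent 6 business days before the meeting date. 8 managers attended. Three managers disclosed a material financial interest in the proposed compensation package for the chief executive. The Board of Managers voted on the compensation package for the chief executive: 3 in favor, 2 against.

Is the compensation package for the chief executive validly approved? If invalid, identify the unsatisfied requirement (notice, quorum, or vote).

Notice: 6 business days given; 4 required (6 ≥ 4). Satisfied.
Quorum: 8 present (interested managers count toward quorum); quorum is 6. Satisfied.
Vote: the compensation package for the chief executive requires three-fifths of the disinterested managers present (8 − 3 = 5). 3/5 of 5 = 3, so 3 affirmative votes are needed; 3 voted in favor. Satisfied.

Valid — all requirements satisfied.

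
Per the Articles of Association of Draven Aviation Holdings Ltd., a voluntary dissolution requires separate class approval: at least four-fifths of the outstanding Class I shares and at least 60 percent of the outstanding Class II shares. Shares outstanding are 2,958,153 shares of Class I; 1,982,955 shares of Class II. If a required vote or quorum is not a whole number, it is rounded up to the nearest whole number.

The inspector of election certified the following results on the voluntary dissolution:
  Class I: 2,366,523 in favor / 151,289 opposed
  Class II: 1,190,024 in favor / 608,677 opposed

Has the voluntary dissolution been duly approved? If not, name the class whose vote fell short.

Class I: 4/5 of 2958153 = 2366522.40, rounded up to 2366523; 2,366,523 required, 2,366,523 in favor — approved.
Class II: 3/5 of 1982955 = 1189773; 1,189,773 required, 1,190,024 in favor — approved.

Approved — every class gave the required vote.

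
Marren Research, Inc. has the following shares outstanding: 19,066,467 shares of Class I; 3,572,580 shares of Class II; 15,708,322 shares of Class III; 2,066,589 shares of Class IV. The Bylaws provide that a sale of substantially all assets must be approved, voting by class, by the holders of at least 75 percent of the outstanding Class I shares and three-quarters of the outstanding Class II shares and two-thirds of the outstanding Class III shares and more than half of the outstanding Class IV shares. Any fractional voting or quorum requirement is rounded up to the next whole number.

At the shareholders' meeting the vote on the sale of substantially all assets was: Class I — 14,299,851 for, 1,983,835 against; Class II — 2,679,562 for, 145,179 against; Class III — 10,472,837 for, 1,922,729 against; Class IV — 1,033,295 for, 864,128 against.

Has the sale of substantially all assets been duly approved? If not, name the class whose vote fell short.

Class I: 3/4 of 19066467 = 14299850.25, rounded up to 14299851; 14,299,851 required, 14,299,851 in favor — approved.
Class II: 3/4 of 3572580 = 2679435; 2,679,435 required, 2,679,562 in favor — approved.
Class III: 2/3 of 15708322 = 10472214.67, rounded up to 10472215; 10,472,215 required, 10,472,837 in favor — approved.
Class IV: a majority of 2066589 is 1033295; 1,033,295 required, 1,033,295 in favor — approved.

Approved — every class gave the required vote.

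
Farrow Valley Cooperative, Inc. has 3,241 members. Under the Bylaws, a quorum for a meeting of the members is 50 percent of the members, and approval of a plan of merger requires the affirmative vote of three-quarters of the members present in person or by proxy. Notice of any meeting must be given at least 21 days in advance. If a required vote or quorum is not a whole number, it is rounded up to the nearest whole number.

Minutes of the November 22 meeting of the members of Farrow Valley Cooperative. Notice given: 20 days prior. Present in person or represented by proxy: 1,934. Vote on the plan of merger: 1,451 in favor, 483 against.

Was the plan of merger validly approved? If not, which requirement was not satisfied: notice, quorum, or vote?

Notice: 20 days given; 21 required. Not satisfied.
Quorum: 50% of 3,241 = 1,620.50, rounded up to 1,621; 1,934 present. Satisfied.
Vote: requires three-fourths of those present (1,934); 3/4 of 1934 = 1450.50, rounded up to 1451, so 1,451 needed; 1,451 in favor. Satisfied.

Invalid — notice requirement not satisfied.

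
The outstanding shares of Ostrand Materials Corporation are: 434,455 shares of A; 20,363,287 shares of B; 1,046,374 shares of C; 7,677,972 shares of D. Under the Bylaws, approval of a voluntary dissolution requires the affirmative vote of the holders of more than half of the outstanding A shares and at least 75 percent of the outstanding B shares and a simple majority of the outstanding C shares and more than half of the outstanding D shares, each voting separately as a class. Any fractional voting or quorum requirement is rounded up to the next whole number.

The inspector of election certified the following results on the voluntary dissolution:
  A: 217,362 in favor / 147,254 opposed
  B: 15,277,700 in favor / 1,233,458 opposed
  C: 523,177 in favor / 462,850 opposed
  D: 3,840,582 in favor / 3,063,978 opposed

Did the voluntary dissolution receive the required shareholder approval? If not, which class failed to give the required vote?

Not approved — the C shares did not give the required vote.

A: a majority of 434455 is 217228; 217,228 required, 217,362 in favor — approved.
B: 3/4 of 20363287 = 15272465.25, rounded up to 15272466; 15,272,466 required, 15,277,700 in favor — approved.
C: a majority of 1046374 is 523188; 523,188 required, 523,177 in favor — not approved.
D: a majority of 7677972 is 3838987; 3,838,987 required, 3,840,582 in favor — approved.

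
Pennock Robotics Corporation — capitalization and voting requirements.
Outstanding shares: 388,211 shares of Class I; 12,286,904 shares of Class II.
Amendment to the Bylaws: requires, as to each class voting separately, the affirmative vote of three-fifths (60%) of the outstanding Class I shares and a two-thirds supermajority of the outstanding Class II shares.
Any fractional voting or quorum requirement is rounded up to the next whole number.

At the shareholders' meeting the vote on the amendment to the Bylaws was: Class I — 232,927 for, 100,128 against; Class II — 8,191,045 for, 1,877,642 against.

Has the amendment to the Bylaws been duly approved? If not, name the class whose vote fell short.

Not approved — the Class II shares did not give the required vote.

Class I: 3/5 of 388211 = 232926.60, rounded up to 232927; 232,927 required, 232,927 in favor — approved.
Class II: 2/3 of 12286904 = 8191269.33, rounded up to 8191270; 8,191,270 required, 8,191,045 in favor — not approved.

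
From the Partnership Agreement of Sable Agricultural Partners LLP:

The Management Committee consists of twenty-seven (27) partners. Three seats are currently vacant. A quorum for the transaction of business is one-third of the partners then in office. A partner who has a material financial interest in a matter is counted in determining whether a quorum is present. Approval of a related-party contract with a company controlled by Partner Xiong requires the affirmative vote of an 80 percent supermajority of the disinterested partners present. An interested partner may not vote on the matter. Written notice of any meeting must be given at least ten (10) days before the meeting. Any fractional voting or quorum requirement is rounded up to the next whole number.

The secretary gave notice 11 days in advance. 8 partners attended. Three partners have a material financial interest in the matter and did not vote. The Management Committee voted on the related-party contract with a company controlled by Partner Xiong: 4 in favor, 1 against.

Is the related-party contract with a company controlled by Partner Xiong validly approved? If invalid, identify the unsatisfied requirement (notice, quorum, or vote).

Notice: 11 days given; 10 required (11 ≥ 10). Satisfied.
Quorum: 8 present (interested partners count toward quorum); quorum is 8. Satisfied.
Vote: the related-party contract with a company controlled by Partner Xiong requires four-fifths of the disinterested partners present (8 − 3 = 5). 4/5 of 5 = 4, so 4 affirmative votes are needed; 4 voted in favor. Satisfied.

Valid — all requirements satisfied.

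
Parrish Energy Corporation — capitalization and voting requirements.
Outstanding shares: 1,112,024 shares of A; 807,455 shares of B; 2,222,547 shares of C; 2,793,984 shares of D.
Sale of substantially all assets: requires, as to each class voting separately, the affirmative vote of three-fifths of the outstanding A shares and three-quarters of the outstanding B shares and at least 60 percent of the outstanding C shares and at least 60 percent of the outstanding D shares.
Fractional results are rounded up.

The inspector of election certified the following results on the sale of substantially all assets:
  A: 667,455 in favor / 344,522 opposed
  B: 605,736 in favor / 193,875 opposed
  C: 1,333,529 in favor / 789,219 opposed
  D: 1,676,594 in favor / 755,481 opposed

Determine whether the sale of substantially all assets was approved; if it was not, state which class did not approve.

Approved — every class gave the required vote.

A: 3/5 of 1112024 = 667214.40, rounded up to 667215; 667,215 required, 667,455 in favor — approved.
B: 3/4 of 807455 = 605591.25, rounded up to 605592; 605,592 required, 605,736 in favor — approved.
C: 3/5 of 2222547 = 1333528.20, rounded up to 1333529; 1,333,529 required, 1,333,529 in favor — approved.
D: 3/5 of 2793984 = 1676390.40, rounded up to 1676391; 1,676,391 required, 1,676,594 in favor — approved.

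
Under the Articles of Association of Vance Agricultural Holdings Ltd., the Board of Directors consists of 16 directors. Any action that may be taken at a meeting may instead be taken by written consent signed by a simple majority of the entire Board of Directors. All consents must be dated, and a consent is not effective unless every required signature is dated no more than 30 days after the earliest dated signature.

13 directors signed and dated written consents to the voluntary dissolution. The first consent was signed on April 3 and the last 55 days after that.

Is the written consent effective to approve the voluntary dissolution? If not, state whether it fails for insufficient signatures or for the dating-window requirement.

Not effective — dating-window requirement not satisfied.

Signatures required: a simple majority of 16 — a majority of 16 is 9, so 9 needed; 13 signed. Sufficient.
Dating window: the latest signature is 55 days after the earliest; the limit is 30 days. Outside the window.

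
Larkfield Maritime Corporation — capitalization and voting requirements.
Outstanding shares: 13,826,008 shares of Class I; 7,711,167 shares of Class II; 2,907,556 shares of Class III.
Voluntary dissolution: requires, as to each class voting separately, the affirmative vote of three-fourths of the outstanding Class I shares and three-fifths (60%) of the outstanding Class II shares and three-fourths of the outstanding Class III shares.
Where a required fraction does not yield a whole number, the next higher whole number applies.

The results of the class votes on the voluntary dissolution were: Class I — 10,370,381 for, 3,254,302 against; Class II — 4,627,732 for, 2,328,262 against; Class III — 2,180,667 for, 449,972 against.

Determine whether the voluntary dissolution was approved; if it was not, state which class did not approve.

Class I: 3/4 of 13826008 = 10369506; 10,369,506 required, 10,370,381 in favor — approved.
Class II: 3/5 of 7711167 = 4626700.20, rounded up to 4626701; 4,626,701 required, 4,627,732 in favor — approved.
Class III: 3/4 of 2907556 = 2180667; 2,180,667 required, 2,180,667 in favor — approved.

Approved — every class gave the required vote.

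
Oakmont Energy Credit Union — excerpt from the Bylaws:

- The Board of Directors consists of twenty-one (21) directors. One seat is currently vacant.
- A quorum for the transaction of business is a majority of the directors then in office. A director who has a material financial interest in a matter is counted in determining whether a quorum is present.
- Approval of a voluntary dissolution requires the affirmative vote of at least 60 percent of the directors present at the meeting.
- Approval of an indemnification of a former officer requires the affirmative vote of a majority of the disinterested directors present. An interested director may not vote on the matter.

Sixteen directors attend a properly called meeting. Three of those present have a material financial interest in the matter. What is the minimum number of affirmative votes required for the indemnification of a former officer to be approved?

The indemnification of a former officer requires a majority of the disinterested directors present (16 − 3 = 13).
A majority of 13 is 7.

7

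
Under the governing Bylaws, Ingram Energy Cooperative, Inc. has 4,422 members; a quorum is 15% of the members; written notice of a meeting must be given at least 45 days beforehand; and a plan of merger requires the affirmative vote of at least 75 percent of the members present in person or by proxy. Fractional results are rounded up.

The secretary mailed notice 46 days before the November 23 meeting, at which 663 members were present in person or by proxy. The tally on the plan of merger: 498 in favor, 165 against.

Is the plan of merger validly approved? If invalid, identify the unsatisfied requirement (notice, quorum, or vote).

Notice: 46 days given; 45 required. Satisfied.
Quorum: 15% of 4,422 = 663.30, rounded up to 664; 663 present. Not satisfied.
Vote: requires three-fourths of those present (663); 3/4 of 663 = 497.25, rounded up to 498, so 498 needed; 498 in favor. Satisfied.

Invalid — quorum requirement not satisfied.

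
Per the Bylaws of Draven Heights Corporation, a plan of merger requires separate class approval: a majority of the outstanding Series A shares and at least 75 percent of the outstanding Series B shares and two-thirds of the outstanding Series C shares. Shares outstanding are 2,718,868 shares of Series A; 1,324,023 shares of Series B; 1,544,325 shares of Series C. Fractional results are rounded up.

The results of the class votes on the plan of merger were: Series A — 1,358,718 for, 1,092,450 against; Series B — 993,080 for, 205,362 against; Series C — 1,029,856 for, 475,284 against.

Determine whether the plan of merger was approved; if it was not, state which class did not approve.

Series A: a majority of 2718868 is 1359435; 1,359,435 required, 1,358,718 in favor — not approved.
Series B: 3/4 of 1324023 = 993017.25, rounded up to 993018; 993,018 required, 993,080 in favor — approved.
Series C: 2/3 of 1544325 = 1029550; 1,029,550 required, 1,029,856 in favor — approved.

Not approved — the Series A shares did not give the required vote.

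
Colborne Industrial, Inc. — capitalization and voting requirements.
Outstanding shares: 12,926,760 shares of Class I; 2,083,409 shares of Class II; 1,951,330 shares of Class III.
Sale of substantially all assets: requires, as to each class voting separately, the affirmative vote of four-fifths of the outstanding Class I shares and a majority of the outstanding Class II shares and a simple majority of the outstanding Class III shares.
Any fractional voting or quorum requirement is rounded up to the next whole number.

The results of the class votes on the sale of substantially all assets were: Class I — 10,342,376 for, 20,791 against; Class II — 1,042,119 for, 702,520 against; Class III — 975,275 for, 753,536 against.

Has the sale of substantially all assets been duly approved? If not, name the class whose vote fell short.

Class I: 4/5 of 12926760 = 10341408; 10,341,408 required, 10,342,376 in favor — approved.
Class II: a majority of 2083409 is 1041705; 1,041,705 required, 1,042,119 in favor — approved.
Class III: a majority of 1951330 is 975666; 975,666 required, 975,275 in favor — not approved.

Not approved — the Class III shares did not give the required vote.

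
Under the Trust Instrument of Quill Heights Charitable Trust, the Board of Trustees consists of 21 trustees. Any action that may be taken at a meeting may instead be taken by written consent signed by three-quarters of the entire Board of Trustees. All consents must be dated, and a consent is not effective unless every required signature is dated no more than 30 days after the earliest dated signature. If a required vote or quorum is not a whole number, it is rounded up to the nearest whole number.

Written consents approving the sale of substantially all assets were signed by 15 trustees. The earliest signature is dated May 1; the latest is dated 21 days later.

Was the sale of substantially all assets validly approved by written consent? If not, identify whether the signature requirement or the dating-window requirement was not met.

Not effective — insufficient signatures.

Signatures required: three-quarters of 21 — 3/4 of 21 = 15.75, rounded up to 16, so 16 needed; 15 signed. Insufficient.
Dating window: the latest signature is 21 days after the earliest; the limit is 30 days. Within the window.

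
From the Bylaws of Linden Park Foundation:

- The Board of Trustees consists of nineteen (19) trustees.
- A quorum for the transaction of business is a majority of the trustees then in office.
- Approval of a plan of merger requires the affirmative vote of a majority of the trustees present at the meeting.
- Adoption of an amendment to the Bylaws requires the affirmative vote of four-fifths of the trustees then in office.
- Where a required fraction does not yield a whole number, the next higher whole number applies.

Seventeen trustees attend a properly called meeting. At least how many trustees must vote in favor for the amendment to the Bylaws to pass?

The amendment to the Bylaws requires four-fifths of the trustees then in office (19).
4/5 of 19 = 15.20, rounded up to 16.

16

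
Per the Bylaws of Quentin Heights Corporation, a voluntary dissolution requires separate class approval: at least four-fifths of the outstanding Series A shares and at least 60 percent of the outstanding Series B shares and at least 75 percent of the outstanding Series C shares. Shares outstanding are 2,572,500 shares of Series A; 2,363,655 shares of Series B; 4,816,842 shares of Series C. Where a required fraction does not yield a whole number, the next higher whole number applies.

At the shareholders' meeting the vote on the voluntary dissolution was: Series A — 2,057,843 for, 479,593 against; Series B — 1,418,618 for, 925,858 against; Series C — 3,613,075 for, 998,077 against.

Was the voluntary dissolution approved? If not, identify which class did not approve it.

Not approved — the Series A shares did not give the required vote.

Series A: 4/5 of 2572500 = 2058000; 2,058,000 required, 2,057,843 in favor — not approved.
Series B: 3/5 of 2363655 = 1418193; 1,418,193 required, 1,418,618 in favor — approved.
Series C: 3/4 of 4816842 = 3612631.50, rounded up to 3612632; 3,612,632 required, 3,613,075 in favor — approved.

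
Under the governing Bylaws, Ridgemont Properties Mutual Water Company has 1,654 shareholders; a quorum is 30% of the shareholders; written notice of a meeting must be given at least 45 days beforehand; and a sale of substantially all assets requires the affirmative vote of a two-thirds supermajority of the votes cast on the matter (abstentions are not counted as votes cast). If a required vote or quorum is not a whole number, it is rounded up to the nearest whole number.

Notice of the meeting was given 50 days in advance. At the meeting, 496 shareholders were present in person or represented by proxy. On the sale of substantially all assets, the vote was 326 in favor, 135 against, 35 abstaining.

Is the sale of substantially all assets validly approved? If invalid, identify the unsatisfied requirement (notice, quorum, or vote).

Notice: 50 days given; 45 required. Satisfied.
Quorum: 30% of 1,654 = 496.20, rounded up to 497; 496 present. Not satisfied.
Vote: requires two-thirds of the votes cast (496 − 35 abstaining = 461); 2/3 of 461 = 307.33, rounded up to 308, so 308 needed; 326 in favor. Satisfied.

Invalid — quorum requirement not satisfied.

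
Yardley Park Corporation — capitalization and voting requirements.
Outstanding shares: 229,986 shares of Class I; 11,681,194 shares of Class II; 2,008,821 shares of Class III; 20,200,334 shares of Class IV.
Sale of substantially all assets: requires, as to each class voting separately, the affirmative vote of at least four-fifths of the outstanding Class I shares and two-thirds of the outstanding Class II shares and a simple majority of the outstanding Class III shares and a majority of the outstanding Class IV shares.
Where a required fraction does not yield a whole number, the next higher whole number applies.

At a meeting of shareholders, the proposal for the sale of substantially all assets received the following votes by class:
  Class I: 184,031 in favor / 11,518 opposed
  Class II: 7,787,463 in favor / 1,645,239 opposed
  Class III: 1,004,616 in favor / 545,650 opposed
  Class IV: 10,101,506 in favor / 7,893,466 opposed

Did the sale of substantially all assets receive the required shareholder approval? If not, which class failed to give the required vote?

Approved — every class gave the required vote.

Class I: 4/5 of 229986 = 183988.80, rounded up to 183989; 183,989 required, 184,031 in favor — approved.
Class II: 2/3 of 11681194 = 7787462.67, rounded up to 7787463; 7,787,463 required, 7,787,463 in favor — approved.
Class III: a majority of 2008821 is 1004411; 1,004,411 required, 1,004,616 in favor — approved.
Class IV: a majority of 20200334 is 10100168; 10,100,168 required, 10,101,506 in favor — approved.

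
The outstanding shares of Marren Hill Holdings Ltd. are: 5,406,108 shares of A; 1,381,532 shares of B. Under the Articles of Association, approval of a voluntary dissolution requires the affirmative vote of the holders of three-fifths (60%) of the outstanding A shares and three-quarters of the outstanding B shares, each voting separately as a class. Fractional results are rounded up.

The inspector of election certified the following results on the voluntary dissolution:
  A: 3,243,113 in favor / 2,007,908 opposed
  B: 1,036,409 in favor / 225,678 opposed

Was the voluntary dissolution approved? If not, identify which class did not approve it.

A: 3/5 of 5406108 = 3243664.80, rounded up to 3243665; 3,243,665 required, 3,243,113 in favor — not approved.
B: 3/4 of 1381532 = 1036149; 1,036,149 required, 1,036,409 in favor — approved.

Not approved — the A shares did not give the required vote.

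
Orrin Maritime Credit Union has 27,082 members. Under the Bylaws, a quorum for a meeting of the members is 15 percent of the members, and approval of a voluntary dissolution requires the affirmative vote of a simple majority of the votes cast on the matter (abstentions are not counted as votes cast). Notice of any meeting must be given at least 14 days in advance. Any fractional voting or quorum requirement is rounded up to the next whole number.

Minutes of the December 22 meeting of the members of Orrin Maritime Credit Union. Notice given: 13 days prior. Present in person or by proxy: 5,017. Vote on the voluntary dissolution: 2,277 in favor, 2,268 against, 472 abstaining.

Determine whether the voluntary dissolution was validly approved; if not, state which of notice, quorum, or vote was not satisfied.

Notice: 13 days given; 14 required. Not satisfied.
Quorum: 15% of 27,082 = 4,062.30, rounded up to 4,063; 5,017 present. Satisfied.
Vote: requires a majority of the votes cast (5,017 − 472 abstaining = 4,545); a majority of 4545 is 2273, so 2,273 needed; 2,277 in favor. Satisfied.

Invalid — notice requirement not satisfied.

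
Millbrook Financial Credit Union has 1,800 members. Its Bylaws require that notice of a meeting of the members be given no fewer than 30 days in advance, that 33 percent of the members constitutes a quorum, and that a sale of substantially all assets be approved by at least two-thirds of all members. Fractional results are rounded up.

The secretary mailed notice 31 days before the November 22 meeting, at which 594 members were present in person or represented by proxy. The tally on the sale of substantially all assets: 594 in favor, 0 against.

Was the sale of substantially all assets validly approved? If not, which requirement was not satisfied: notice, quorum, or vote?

Notice: 31 days given; 30 required. Satisfied.
Quorum: 33% of 1,800 = 594; 594 present. Satisfied.
Vote: requires two-thirds of all members (1,800); 2/3 of 1800 = 1200, so 1,200 needed; 594 in favor. Not satisfied.

Invalid — vote requirement not satisfied.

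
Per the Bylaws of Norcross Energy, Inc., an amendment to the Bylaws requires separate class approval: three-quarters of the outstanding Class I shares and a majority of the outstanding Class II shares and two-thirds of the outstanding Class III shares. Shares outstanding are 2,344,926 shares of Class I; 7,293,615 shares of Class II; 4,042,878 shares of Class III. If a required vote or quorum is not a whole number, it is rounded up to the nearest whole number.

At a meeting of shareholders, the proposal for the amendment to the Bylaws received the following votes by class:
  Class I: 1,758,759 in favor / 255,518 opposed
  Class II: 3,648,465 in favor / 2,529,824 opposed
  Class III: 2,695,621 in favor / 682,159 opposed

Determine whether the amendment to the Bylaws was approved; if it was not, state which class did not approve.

Class I: 3/4 of 2344926 = 1758694.50, rounded up to 1758695; 1,758,695 required, 1,758,759 in favor — approved.
Class II: a majority of 7293615 is 3646808; 3,646,808 required, 3,648,465 in favor — approved.
Class III: 2/3 of 4042878 = 2695252; 2,695,252 required, 2,695,621 in favor — approved.

Approved — every class gave the required vote.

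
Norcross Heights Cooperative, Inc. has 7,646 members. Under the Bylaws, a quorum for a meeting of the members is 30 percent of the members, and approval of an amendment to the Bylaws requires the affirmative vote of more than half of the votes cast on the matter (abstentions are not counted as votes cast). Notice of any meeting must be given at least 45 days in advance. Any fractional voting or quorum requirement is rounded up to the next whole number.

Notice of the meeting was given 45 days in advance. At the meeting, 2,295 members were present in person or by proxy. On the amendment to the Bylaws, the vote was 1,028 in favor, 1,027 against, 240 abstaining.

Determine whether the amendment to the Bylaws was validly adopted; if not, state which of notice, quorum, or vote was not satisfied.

Notice: 45 days given; 45 required. Satisfied.
Quorum: 30% of 7,646 = 2,293.80, rounded up to 2,294; 2,295 present. Satisfied.
Vote: requires a majority of the votes cast (2,295 − 240 abstaining = 2,055); a majority of 2055 is 1028, so 1,028 needed; 1,028 in favor. Satisfied.

Valid — all requirements satisfied.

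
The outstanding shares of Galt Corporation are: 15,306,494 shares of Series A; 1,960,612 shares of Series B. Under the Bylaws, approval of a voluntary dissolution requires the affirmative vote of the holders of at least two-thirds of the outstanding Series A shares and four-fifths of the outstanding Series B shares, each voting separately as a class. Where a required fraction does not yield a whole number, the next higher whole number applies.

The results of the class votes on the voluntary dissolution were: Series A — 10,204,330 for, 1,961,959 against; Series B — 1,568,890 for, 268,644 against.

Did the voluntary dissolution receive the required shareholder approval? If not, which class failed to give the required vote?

Approved — every class gave the required vote.

Series A: 2/3 of 15306494 = 10204329.33, rounded up to 10204330; 10,204,330 required, 10,204,330 in favor — approved.
Series B: 4/5 of 1960612 = 1568489.60, rounded up to 1568490; 1,568,490 required, 1,568,890 in favor — approved.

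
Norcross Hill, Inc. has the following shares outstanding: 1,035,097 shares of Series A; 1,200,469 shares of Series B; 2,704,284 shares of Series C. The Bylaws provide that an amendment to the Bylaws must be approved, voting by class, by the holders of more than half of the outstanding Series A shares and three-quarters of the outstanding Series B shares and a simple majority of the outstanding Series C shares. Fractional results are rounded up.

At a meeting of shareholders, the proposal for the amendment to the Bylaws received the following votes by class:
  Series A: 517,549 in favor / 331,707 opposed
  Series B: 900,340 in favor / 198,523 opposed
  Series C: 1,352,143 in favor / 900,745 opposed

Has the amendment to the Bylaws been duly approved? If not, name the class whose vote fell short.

Not approved — the Series B shares did not give the required vote.

Series A: a majority of 1035097 is 517549; 517,549 required, 517,549 in favor — approved.
Series B: 3/4 of 1200469 = 900351.75, rounded up to 900352; 900,352 required, 900,340 in favor — not approved.
Series C: a majority of 2704284 is 1352143; 1,352,143 required, 1,352,143 in favor — approved.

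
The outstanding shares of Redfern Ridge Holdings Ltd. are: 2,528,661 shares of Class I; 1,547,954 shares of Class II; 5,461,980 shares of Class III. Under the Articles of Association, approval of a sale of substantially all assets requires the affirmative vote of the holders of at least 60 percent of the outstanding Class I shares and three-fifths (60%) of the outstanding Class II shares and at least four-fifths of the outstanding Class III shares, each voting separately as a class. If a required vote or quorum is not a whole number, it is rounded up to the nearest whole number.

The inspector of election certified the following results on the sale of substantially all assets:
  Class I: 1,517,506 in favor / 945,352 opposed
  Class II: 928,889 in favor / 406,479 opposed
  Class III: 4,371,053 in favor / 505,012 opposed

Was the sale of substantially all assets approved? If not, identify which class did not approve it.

Approved — every class gave the required vote.

Class I: 3/5 of 2528661 = 1517196.60, rounded up to 1517197; 1,517,197 required, 1,517,506 in favor — approved.
Class II: 3/5 of 1547954 = 928772.40, rounded up to 928773; 928,773 required, 928,889 in favor — approved.
Class III: 4/5 of 5461980 = 4369584; 4,369,584 required, 4,371,053 in favor — approved.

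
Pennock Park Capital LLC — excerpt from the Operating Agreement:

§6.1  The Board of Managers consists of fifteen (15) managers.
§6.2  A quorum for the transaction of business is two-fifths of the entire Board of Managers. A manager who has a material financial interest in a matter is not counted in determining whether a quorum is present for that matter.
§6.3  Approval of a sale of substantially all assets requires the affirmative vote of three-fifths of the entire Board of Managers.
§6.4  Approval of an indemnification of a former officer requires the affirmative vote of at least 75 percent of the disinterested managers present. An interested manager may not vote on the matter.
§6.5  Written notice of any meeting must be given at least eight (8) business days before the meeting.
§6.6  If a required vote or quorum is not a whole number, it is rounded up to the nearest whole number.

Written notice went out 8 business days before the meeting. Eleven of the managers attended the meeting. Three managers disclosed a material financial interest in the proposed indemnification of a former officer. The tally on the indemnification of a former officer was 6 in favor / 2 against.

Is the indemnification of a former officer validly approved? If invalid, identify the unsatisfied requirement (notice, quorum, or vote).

Valid — all requirements satisfied.

Notice: 8 business days given; 8 required (8 ≥ 8). Satisfied.
Quorum: 11 present, but the 3 interested managers do not count, leaving 8. Quorum is 6. Satisfied.
Vote: the indemnification of a former officer requires three-fourths of the disinterested managers present (11 − 3 = 8). 3/4 of 8 = 6, so 6 affirmative votes are needed; 6 voted in favor. Satisfied.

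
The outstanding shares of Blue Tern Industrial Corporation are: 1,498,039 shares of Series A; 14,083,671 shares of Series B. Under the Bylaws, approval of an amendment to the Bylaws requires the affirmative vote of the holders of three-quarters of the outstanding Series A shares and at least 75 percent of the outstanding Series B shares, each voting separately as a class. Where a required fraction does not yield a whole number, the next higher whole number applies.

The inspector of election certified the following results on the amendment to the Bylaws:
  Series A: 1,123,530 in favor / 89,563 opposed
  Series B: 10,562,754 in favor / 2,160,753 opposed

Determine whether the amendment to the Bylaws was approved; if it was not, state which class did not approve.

Series A: 3/4 of 1498039 = 1123529.25, rounded up to 1123530; 1,123,530 required, 1,123,530 in favor — approved.
Series B: 3/4 of 14083671 = 10562753.25, rounded up to 10562754; 10,562,754 required, 10,562,754 in favor — approved.

Approved — every class gave the required vote.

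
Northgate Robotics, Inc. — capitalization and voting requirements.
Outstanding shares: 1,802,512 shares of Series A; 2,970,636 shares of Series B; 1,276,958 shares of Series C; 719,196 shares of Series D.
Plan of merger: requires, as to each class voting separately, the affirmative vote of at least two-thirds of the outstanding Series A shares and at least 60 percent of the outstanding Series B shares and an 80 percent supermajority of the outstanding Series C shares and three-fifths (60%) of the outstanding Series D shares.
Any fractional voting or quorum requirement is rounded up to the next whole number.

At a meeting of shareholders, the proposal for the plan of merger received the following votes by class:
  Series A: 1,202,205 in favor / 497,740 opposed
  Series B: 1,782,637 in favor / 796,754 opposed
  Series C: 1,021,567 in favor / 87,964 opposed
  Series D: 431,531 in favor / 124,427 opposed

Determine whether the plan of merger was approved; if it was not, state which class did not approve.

Series A: 2/3 of 1802512 = 1201674.67, rounded up to 1201675; 1,201,675 required, 1,202,205 in favor — approved.
Series B: 3/5 of 2970636 = 1782381.60, rounded up to 1782382; 1,782,382 required, 1,782,637 in favor — approved.
Series C: 4/5 of 1276958 = 1021566.40, rounded up to 1021567; 1,021,567 required, 1,021,567 in favor — approved.
Series D: 3/5 of 719196 = 431517.60, rounded up to 431518; 431,518 required, 431,531 in favor — approved.

Approved — every class gave the required vote.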